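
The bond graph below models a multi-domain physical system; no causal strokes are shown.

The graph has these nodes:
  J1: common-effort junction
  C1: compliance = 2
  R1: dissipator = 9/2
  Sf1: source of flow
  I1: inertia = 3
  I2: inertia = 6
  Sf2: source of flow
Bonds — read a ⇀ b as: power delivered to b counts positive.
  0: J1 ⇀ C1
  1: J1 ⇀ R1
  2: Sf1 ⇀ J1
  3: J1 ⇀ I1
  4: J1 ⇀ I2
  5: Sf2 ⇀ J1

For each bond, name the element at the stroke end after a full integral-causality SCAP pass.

bond 0 stroke at J1
bond 1 stroke at R1
bond 2 stroke at Sf1
bond 3 stroke at I1
bond 4 stroke at I2
bond 5 stroke at Sf2

#2 →Sf1  (source Sf1 imposes f)
#5 →Sf2  (Sf2 fixes flow; stroke at Sf2)
#0 →J1  (prefer integral on C1)
#1 →R1  (0-jn J1 has e-setter on 0)
#3 →I1  (common-e at J1 fixed by 0)
#4 →I2  (J1 effort already set via bond 0)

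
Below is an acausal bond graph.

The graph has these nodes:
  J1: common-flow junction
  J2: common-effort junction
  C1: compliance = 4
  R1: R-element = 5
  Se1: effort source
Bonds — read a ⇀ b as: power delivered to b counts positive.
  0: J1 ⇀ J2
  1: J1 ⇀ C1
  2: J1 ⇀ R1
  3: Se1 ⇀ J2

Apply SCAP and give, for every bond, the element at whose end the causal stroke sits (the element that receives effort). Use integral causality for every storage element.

b0 stroke at J1
b1 stroke at J1
b2 stroke at R1
b3 stroke at J2

#3 →J2  (Se1 fixes effort; stroke away)
#0 →J1  (J2: bond 3 brought effort, rest push out)
#1 →J1  (C1 outputs effort q/C1)
#2 →R1  (only one flow-in slot at J1)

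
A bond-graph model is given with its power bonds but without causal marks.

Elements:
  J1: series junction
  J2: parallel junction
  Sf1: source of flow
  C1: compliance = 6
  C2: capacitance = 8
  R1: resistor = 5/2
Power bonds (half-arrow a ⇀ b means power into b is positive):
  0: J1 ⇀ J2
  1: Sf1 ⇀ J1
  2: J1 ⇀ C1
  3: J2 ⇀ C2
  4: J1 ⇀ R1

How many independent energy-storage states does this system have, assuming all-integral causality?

2  (C1, C2 all integral)

β1 →Sf1  (Sf1 (Sf) sets flow on bond)
β0 →J1  (common-f at J1 fixed by 1)
β2 →J1  (common-f at J1 fixed by 1)
β4 →J1  (1-jn J1 has f-setter on 1)
β3 →J2  (J2 needs exactly one e-in)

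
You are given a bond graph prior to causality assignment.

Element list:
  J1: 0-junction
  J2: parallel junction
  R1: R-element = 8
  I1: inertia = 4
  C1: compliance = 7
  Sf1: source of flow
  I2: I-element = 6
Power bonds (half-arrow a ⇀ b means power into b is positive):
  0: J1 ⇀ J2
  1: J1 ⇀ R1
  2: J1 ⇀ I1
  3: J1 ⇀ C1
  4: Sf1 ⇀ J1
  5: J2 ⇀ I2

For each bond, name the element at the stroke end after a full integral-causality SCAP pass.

#4 →Sf1  (Sf1 fixes flow; stroke at Sf1)
#2 →I1  (prefer integral on I1)
#3 →J1  (C1 outputs effort q/C1)
#0 →J2  (J1: bond 3 brought effort, rest push out)
#1 →R1  (J1: bond 3 brought effort, rest push out)
#5 →I2  (0-jn J2 has e-setter on 0)

#0 |J2
#1 |R1
#2 |I1
#3 |J1
#4 |Sf1
#5 |I2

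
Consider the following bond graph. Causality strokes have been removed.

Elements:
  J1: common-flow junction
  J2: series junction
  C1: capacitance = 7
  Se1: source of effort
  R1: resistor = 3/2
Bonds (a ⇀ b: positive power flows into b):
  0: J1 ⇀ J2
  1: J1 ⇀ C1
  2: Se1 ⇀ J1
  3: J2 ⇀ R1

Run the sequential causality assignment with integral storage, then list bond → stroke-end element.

b2 |J1  (Se1: effort source, stroke at far end)
b1 |J1  (prefer integral on C1)
b0 |J2  (J1 needs exactly one f-in)
b3 |R1  (closing 1-jn rule on J2)

β0 →J2
β1 →J1
β2 →J1
β3 →R1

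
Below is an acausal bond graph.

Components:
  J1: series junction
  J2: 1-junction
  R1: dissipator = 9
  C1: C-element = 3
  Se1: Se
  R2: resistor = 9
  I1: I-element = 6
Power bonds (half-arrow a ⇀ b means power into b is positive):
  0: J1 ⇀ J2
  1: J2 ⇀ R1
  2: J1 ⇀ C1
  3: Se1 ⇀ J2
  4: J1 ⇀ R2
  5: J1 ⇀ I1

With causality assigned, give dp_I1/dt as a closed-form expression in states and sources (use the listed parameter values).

dp_I1/dt = E_Se1 - 3*p_I1 - q_C1/3

b3 stroke at J2  (Se1 fixes effort; stroke away)
b2 stroke at J1  (C1 integral (e out))
b5 stroke at I1  (prefer integral on I1)
b0 stroke at J1  (J1 flow already set via bond 5)
b4 stroke at J1  (1-jn J1 has f-setter on 5)
b1 stroke at J2  (J2: bond 0 brought flow, rest push out)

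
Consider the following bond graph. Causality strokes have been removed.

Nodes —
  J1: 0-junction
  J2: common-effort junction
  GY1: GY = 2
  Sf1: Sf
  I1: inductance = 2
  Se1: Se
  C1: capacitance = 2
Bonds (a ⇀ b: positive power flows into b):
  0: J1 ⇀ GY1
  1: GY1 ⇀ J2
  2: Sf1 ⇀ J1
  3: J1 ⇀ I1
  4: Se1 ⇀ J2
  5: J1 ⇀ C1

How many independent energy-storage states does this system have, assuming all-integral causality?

#2 |Sf1  (Sf1: flow source, stroke at near end)
#4 |J2  (Se1 fixes effort; stroke away)
#1 |GY1  (0-jn J2 has e-setter on 4)
#0 |GY1  (through GY1, causality inverts; strokes same side of GY1)
#3 |I1  (I1: I, integral causality)
#5 |J1  (closing 0-jn rule on J1)

2  (C1, I1 all integral)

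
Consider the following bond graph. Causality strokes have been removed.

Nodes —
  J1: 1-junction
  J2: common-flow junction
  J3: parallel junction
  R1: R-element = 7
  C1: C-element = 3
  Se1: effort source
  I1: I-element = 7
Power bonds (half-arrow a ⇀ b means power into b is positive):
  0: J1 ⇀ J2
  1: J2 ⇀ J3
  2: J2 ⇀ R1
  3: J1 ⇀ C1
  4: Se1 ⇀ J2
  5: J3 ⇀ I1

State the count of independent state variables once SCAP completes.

2  (C1, I1 all integral)

b4 stroke at J2  (Se1: effort source, stroke at far end)
b3 stroke at J1  (prefer integral on C1)
b0 stroke at J2  (only one flow-in slot at J1)
b5 stroke at I1  (I1 integral (f out))
b1 stroke at J3  (only one effort-in slot at J3)
b2 stroke at J2  (1-jn J2 has f-setter on 1)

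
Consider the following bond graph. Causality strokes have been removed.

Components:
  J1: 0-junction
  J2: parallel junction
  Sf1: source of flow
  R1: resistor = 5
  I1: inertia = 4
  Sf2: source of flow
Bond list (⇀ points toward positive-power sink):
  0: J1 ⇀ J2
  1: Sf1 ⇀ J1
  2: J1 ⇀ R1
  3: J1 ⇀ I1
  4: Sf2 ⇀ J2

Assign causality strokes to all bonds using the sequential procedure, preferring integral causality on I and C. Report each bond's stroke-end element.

bond 1 stroke at Sf1  (source Sf1 imposes f)
bond 4 stroke at Sf2  (Sf2 (Sf) sets flow on bond)
bond 0 stroke at J2  (J2: last free bond brings effort in)
bond 3 stroke at I1  (I1 outputs flow p/I1)
bond 2 stroke at J1  (J1 needs exactly one e-in)

β0 stroke→J2
β1 stroke→Sf1
β2 stroke→J1
β3 stroke→I1
β4 stroke→Sf2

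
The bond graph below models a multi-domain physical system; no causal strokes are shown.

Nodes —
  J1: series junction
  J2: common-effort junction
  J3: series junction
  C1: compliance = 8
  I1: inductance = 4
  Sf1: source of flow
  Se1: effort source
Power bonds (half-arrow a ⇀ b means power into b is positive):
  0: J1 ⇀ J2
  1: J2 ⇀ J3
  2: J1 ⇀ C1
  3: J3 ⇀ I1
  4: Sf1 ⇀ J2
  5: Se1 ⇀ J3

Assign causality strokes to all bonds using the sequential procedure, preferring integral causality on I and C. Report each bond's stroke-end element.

#0 →J2
#1 →J3
#2 →J1
#3 →I1
#4 →Sf1
#5 →J3

b4 →Sf1  (source Sf1 imposes f)
b5 →J3  (Se1 fixes effort; stroke away)
b2 →J1  (C1 integral (e out))
b0 →J2  (J1: last free bond brings flow in)
b1 →J3  (0-jn J2 has e-setter on 0)
b3 →I1  (only one flow-in slot at J3)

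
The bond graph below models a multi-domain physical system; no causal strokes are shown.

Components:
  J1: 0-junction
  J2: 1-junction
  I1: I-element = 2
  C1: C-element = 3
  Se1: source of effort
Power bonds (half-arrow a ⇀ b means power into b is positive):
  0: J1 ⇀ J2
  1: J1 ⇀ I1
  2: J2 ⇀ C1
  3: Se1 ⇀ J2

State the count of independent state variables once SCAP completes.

2  (C1, I1 all integral)

b3 stroke→J2  (Se1 fixes effort; stroke away)
b1 stroke→I1  (I1 outputs flow p/I1)
b0 stroke→J1  (only one effort-in slot at J1)
b2 stroke→J2  (J2: bond 0 brought flow, rest push out)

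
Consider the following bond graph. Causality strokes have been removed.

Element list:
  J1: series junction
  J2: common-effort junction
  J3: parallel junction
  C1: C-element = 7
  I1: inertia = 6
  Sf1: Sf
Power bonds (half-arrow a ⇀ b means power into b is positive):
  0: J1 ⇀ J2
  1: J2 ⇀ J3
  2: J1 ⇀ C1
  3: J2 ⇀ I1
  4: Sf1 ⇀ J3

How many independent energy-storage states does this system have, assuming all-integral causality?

2  (C1, I1 all integral)

b4 stroke→Sf1  (source Sf1 imposes f)
b1 stroke→J3  (J3: last free bond brings effort in)
b2 stroke→J1  (C1: C, integral causality)
b0 stroke→J2  (only one flow-in slot at J1)
b3 stroke→I1  (common-e at J2 fixed by 0)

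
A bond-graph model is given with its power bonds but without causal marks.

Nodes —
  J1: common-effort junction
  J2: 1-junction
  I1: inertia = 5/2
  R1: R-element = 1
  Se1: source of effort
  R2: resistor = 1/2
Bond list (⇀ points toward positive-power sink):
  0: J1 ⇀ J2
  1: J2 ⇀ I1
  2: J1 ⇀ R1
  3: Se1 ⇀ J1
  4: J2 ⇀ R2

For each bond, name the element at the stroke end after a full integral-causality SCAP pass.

#3 |J1  (Se1 fixes effort; stroke away)
#0 |J2  (J1: bond 3 brought effort, rest push out)
#2 |R1  (0-jn J1 has e-setter on 3)
#1 |I1  (prefer integral on I1)
#4 |J2  (J2: bond 1 brought flow, rest push out)

b0 →J2
b1 →I1
b2 →R1
b3 →J1
b4 →J2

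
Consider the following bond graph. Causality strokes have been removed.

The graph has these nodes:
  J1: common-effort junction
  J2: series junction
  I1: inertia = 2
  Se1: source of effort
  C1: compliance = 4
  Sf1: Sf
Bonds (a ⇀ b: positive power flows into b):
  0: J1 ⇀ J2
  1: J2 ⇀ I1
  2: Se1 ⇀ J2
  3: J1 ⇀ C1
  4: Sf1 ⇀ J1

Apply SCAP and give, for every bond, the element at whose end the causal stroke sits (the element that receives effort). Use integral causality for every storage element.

β0 →J2
β1 →I1
β2 →J2
β3 →J1
β4 →Sf1

β2 |J2  (Se1: effort source, stroke at far end)
β4 |Sf1  (Sf1 (Sf) sets flow on bond)
β1 |I1  (I1: I, integral causality)
β0 |J2  (J2 flow already set via bond 1)
β3 |J1  (J1: last free bond brings effort in)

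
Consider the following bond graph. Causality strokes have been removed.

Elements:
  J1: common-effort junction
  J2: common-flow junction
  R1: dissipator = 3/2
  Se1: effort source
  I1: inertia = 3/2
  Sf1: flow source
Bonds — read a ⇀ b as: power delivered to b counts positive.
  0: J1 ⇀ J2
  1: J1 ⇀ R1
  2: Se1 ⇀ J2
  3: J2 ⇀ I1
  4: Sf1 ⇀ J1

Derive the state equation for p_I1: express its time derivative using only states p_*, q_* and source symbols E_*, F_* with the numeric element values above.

#2 stroke→J2  (Se1: effort source, stroke at far end)
#4 stroke→Sf1  (source Sf1 imposes f)
#3 stroke→I1  (I1: I, integral causality)
#0 stroke→J2  (J2: bond 3 brought flow, rest push out)
#1 stroke→J1  (J1: last free bond brings effort in)

dp_I1/dt = E_Se1 + 3*F_Sf1/2 - p_I1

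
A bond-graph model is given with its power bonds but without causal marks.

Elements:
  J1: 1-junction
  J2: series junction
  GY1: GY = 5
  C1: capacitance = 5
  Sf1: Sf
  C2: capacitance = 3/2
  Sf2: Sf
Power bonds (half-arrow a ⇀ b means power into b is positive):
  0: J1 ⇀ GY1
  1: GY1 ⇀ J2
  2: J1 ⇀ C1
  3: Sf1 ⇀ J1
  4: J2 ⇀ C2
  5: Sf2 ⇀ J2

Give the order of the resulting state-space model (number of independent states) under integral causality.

2  (C1, C2 all integral)

b3 |Sf1  (Sf1 fixes flow; stroke at Sf1)
b5 |Sf2  (Sf2 (Sf) sets flow on bond)
b0 |J1  (J1: bond 3 brought flow, rest push out)
b2 |J1  (J1: bond 3 brought flow, rest push out)
b1 |J2  (common-f at J2 fixed by 5)
b4 |J2  (common-f at J2 fixed by 5)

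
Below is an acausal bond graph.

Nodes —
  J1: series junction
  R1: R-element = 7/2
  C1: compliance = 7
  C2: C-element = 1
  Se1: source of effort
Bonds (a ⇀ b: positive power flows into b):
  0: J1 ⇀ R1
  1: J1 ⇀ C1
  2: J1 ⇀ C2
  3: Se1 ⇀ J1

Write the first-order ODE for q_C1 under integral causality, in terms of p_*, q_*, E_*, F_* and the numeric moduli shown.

bond 3 |J1  (Se1 fixes effort; stroke away)
bond 1 |J1  (C1: C, integral causality)
bond 2 |J1  (C2 outputs effort q/C2)
bond 0 |R1  (only one flow-in slot at J1)

dq_C1/dt = 2*E_Se1/7 - 2*q_C1/49 - 2*q_C2/7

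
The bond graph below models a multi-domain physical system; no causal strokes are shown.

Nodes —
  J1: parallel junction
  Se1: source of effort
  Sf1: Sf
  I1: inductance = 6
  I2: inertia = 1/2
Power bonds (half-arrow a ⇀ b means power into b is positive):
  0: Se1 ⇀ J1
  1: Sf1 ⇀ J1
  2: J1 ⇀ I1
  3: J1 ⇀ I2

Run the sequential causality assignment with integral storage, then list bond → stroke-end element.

β0 stroke→J1
β1 stroke→Sf1
β2 stroke→I1
β3 stroke→I2

#0 stroke at J1  (Se1 (Se) sets effort on bond)
#1 stroke at Sf1  (Sf1 fixes flow; stroke at Sf1)
#2 stroke at I1  (J1 effort already set via bond 0)
#3 stroke at I2  (J1: bond 0 brought effort, rest push out)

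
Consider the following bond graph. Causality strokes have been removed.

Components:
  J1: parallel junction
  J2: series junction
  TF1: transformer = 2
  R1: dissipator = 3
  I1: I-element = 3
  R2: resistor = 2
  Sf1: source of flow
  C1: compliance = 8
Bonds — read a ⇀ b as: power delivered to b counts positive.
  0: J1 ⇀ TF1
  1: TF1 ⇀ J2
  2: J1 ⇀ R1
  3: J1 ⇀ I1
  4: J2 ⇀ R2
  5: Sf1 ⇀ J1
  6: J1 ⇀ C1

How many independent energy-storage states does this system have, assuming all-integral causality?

#5 stroke→Sf1  (source Sf1 imposes f)
#3 stroke→I1  (I1: I, integral causality)
#6 stroke→J1  (prefer integral on C1)
#0 stroke→TF1  (common-e at J1 fixed by 6)
#2 stroke→R1  (J1 effort already set via bond 6)
#1 stroke→J2  (through TF1, causality passes straight; one stroke at TF1)
#4 stroke→R2  (only one flow-in slot at J2)

2  (C1, I1 all integral)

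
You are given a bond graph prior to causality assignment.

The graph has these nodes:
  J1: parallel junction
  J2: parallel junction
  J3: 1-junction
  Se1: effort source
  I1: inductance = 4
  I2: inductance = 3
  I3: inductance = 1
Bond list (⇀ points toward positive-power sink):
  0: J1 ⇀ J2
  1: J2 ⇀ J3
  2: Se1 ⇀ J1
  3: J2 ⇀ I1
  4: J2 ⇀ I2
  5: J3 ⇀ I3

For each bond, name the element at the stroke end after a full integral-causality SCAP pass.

bond 2 stroke→J1  (Se1 fixes effort; stroke away)
bond 0 stroke→J2  (J1: bond 2 brought effort, rest push out)
bond 1 stroke→J3  (J2 effort already set via bond 0)
bond 3 stroke→I1  (J2: bond 0 brought effort, rest push out)
bond 4 stroke→I2  (0-jn J2 has e-setter on 0)
bond 5 stroke→I3  (J3 needs exactly one f-in)

bond 0 |J2
bond 1 |J3
bond 2 |J1
bond 3 |I1
bond 4 |I2
bond 5 |I3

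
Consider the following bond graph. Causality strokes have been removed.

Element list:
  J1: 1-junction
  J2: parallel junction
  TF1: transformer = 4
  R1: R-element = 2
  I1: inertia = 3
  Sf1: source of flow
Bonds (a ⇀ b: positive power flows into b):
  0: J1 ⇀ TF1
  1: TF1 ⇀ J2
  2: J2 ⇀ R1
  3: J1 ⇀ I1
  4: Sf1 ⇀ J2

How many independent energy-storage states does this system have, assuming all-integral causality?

1  (I1 all integral)

#4 stroke→Sf1  (Sf1 fixes flow; stroke at Sf1)
#3 stroke→I1  (I1: I, integral causality)
#0 stroke→J1  (1-jn J1 has f-setter on 3)
#1 stroke→TF1  (TF1: transformer flips bond 0)
#2 stroke→J2  (J2: last free bond brings effort in)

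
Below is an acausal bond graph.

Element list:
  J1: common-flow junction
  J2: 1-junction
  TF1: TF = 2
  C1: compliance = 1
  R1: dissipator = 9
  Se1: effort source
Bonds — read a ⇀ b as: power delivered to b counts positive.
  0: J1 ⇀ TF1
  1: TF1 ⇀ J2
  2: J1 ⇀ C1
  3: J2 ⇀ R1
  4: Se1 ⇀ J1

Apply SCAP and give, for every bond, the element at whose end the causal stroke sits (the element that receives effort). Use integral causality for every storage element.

bond 4 →J1  (Se1 (Se) sets effort on bond)
bond 2 →J1  (C1 outputs effort q/C1)
bond 0 →TF1  (J1: last free bond brings flow in)
bond 1 →J2  (TF1 one-in-one-out from 0)
bond 3 →R1  (closing 1-jn rule on J2)

β0 |TF1
β1 |J2
β2 |J1
β3 |R1
β4 |J1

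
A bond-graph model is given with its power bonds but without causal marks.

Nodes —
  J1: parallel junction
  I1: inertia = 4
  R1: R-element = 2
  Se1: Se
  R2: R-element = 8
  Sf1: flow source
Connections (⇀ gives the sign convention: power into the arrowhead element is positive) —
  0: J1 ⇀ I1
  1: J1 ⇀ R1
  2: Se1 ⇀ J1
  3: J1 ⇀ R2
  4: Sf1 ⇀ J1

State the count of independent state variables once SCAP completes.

b2 →J1  (source Se1 imposes e)
b4 →Sf1  (Sf1 fixes flow; stroke at Sf1)
b0 →I1  (J1 effort already set via bond 2)
b1 →R1  (J1 effort already set via bond 2)
b3 →R2  (0-jn J1 has e-setter on 2)

1  (I1 all integral)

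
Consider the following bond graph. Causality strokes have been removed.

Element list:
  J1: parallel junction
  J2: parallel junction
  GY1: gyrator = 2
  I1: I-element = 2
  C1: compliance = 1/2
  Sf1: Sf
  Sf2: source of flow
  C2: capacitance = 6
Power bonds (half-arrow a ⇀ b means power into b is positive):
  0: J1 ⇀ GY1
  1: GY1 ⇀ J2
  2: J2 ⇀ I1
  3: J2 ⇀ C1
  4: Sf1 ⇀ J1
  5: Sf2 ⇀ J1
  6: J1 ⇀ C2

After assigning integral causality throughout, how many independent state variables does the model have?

b4 →Sf1  (Sf1 (Sf) sets flow on bond)
b5 →Sf2  (Sf2 fixes flow; stroke at Sf2)
b2 →I1  (I1 outputs flow p/I1)
b3 →J2  (C1: C, integral causality)
b1 →GY1  (common-e at J2 fixed by 3)
b0 →GY1  (through GY1, causality inverts; strokes same side of GY1)
b6 →J1  (J1 needs exactly one e-in)

3  (C1, C2, I1 all integral)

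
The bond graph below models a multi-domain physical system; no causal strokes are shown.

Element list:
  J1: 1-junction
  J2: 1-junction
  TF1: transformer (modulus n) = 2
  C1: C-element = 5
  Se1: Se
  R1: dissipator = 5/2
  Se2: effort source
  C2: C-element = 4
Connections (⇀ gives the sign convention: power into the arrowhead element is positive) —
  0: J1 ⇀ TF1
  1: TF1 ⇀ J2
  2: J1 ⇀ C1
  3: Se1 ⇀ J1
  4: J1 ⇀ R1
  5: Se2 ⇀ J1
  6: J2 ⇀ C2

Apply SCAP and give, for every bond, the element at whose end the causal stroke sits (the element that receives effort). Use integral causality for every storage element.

#0 →J1
#1 →TF1
#2 →J1
#3 →J1
#4 →R1
#5 →J1
#6 →J2

#3 |J1  (Se1 (Se) sets effort on bond)
#5 |J1  (Se2 (Se) sets effort on bond)
#2 |J1  (C1 integral (e out))
#6 |J2  (C2: C, integral causality)
#1 |TF1  (closing 1-jn rule on J2)
#0 |J1  (through TF1, causality passes straight; one stroke at TF1)
#4 |R1  (J1: last free bond brings flow in)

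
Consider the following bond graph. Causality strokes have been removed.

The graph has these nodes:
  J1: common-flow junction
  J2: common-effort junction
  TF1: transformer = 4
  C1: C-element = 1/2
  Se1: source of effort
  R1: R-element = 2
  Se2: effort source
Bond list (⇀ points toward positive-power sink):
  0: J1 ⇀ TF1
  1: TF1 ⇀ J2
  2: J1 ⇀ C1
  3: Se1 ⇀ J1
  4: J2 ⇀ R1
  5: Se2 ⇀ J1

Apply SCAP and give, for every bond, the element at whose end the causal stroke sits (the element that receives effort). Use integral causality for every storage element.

b0 stroke at TF1
b1 stroke at J2
b2 stroke at J1
b3 stroke at J1
b4 stroke at R1
b5 stroke at J1

bond 3 |J1  (Se1: effort source, stroke at far end)
bond 5 |J1  (Se2: effort source, stroke at far end)
bond 2 |J1  (C1 integral (e out))
bond 0 |TF1  (only one flow-in slot at J1)
bond 1 |J2  (TF1 one-in-one-out from 0)
bond 4 |R1  (0-jn J2 has e-setter on 1)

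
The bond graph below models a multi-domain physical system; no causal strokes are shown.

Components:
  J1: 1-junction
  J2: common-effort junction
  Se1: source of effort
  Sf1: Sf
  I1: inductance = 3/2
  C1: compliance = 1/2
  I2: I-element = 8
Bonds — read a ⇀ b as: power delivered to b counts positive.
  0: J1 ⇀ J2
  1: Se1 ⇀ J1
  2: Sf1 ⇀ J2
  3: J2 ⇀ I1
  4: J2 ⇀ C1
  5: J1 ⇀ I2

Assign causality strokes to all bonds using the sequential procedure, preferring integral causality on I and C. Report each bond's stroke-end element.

#1 |J1  (source Se1 imposes e)
#2 |Sf1  (Sf1 (Sf) sets flow on bond)
#3 |I1  (I1 integral (f out))
#4 |J2  (C1: C, integral causality)
#0 |J1  (0-jn J2 has e-setter on 4)
#5 |I2  (J1 needs exactly one f-in)

b0 stroke at J1
b1 stroke at J1
b2 stroke at Sf1
b3 stroke at I1
b4 stroke at J2
b5 stroke at I2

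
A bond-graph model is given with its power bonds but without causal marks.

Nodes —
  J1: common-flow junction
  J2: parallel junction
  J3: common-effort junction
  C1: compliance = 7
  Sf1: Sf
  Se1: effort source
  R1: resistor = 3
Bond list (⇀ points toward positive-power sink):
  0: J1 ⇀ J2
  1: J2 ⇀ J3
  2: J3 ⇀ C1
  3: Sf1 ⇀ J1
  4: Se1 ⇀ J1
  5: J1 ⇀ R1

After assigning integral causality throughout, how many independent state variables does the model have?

#3 stroke→Sf1  (source Sf1 imposes f)
#4 stroke→J1  (Se1 fixes effort; stroke away)
#0 stroke→J1  (J1 flow already set via bond 3)
#5 stroke→J1  (J1 flow already set via bond 3)
#1 stroke→J2  (J2 needs exactly one e-in)
#2 stroke→J3  (only one effort-in slot at J3)

1  (C1 all integral)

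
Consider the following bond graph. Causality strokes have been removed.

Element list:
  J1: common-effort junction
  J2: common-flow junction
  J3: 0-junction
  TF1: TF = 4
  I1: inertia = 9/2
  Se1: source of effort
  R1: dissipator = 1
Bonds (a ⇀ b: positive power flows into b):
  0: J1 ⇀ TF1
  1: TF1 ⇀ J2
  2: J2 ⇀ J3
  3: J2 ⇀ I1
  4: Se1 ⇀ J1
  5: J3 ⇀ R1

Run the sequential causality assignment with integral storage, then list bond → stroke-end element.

β0 stroke at TF1
β1 stroke at J2
β2 stroke at J2
β3 stroke at I1
β4 stroke at J1
β5 stroke at J3

b4 →J1  (Se1 fixes effort; stroke away)
b0 →TF1  (J1 effort already set via bond 4)
b1 →J2  (TF1 one-in-one-out from 0)
b3 →I1  (I1 outputs flow p/I1)
b2 →J2  (J2: bond 3 brought flow, rest push out)
b5 →J3  (only one effort-in slot at J3)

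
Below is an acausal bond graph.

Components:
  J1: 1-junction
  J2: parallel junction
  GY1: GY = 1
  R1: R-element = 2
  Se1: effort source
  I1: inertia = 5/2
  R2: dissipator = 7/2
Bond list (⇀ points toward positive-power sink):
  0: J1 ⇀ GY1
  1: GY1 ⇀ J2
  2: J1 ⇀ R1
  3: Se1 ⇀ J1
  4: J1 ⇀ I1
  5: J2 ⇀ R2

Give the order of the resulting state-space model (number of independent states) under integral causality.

1  (I1 all integral)

bond 3 |J1  (Se1 fixes effort; stroke away)
bond 4 |I1  (I1 integral (f out))
bond 0 |J1  (common-f at J1 fixed by 4)
bond 2 |J1  (J1: bond 4 brought flow, rest push out)
bond 1 |J2  (GY1 both-in/both-out from 0)
bond 5 |R2  (common-e at J2 fixed by 1)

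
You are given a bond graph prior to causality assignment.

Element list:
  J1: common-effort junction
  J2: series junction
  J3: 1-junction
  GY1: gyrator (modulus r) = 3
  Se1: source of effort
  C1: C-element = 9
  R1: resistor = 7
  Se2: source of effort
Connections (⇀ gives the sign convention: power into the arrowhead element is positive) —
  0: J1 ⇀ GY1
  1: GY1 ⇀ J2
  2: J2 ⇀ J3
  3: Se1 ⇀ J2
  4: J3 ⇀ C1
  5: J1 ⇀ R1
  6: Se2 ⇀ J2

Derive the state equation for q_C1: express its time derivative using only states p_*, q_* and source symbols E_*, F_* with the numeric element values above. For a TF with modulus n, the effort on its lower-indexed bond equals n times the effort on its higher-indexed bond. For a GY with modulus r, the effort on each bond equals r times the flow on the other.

dq_C1/dt = 7*E_Se1/9 + 7*E_Se2/9 - 7*q_C1/81

#3 stroke→J2  (Se1: effort source, stroke at far end)
#6 stroke→J2  (Se2: effort source, stroke at far end)
#4 stroke→J3  (prefer integral on C1)
#2 stroke→J2  (J3 needs exactly one f-in)
#1 stroke→GY1  (closing 1-jn rule on J2)
#0 stroke→GY1  (GY1 both-in/both-out from 1)
#5 stroke→J1  (J1: last free bond brings effort in)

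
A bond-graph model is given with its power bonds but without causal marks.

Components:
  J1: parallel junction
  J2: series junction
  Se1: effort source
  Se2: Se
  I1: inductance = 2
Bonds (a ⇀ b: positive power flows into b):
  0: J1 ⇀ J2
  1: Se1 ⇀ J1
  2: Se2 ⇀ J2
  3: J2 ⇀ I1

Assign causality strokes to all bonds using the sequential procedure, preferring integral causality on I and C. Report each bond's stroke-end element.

bond 1 stroke at J1  (Se1 (Se) sets effort on bond)
bond 2 stroke at J2  (source Se2 imposes e)
bond 0 stroke at J2  (J1: bond 1 brought effort, rest push out)
bond 3 stroke at I1  (J2: last free bond brings flow in)

bond 0 stroke→J2
bond 1 stroke→J1
bond 2 stroke→J2
bond 3 stroke→I1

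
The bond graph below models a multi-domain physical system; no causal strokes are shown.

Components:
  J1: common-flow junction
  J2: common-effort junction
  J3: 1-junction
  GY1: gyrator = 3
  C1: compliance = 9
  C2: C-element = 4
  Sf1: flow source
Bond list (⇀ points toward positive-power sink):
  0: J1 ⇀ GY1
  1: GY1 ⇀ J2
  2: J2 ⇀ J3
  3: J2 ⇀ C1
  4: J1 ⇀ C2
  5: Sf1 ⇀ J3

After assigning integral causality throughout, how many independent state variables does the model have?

b5 stroke at Sf1  (Sf1: flow source, stroke at near end)
b2 stroke at J3  (1-jn J3 has f-setter on 5)
b3 stroke at J2  (C1 outputs effort q/C1)
b1 stroke at GY1  (J2: bond 3 brought effort, rest push out)
b0 stroke at GY1  (through GY1, causality inverts; strokes same side of GY1)
b4 stroke at J1  (1-jn J1 has f-setter on 0)

2  (C1, C2 all integral)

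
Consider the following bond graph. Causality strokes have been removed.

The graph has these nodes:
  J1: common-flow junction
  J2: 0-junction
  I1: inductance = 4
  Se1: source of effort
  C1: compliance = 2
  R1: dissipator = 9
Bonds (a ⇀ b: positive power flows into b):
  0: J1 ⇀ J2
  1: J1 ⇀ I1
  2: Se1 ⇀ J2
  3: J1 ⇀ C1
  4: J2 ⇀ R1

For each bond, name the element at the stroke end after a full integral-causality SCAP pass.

b2 stroke at J2  (source Se1 imposes e)
b0 stroke at J1  (common-e at J2 fixed by 2)
b4 stroke at R1  (J2 effort already set via bond 2)
b1 stroke at I1  (I1 integral (f out))
b3 stroke at J1  (common-f at J1 fixed by 1)

#0 stroke at J1
#1 stroke at I1
#2 stroke at J2
#3 stroke at J1
#4 stroke at R1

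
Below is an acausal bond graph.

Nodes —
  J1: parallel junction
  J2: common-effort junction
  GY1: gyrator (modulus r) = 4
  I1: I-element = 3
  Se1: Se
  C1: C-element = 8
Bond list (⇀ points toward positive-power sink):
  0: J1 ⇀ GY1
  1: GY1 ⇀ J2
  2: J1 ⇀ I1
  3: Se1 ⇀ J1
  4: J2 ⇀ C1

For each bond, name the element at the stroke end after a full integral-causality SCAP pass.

bond 3 |J1  (Se1 fixes effort; stroke away)
bond 0 |GY1  (J1: bond 3 brought effort, rest push out)
bond 2 |I1  (common-e at J1 fixed by 3)
bond 1 |GY1  (GY1 both-in/both-out from 0)
bond 4 |J2  (J2 needs exactly one e-in)

bond 0 stroke at GY1
bond 1 stroke at GY1
bond 2 stroke at I1
bond 3 stroke at J1
bond 4 stroke at J2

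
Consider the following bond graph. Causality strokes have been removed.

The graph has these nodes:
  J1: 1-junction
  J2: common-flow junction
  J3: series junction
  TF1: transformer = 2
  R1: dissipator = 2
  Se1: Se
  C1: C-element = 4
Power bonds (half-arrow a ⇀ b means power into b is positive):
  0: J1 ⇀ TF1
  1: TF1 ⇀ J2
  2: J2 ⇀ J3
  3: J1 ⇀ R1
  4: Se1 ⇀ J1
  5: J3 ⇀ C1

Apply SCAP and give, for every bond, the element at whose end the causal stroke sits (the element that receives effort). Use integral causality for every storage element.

b4 stroke→J1  (Se1 fixes effort; stroke away)
b5 stroke→J3  (C1: C, integral causality)
b2 stroke→J2  (J3: last free bond brings flow in)
b1 stroke→TF1  (closing 1-jn rule on J2)
b0 stroke→J1  (TF1: transformer flips bond 1)
b3 stroke→R1  (J1 needs exactly one f-in)

bond 0 stroke at J1
bond 1 stroke at TF1
bond 2 stroke at J2
bond 3 stroke at R1
bond 4 stroke at J1
bond 5 stroke at J3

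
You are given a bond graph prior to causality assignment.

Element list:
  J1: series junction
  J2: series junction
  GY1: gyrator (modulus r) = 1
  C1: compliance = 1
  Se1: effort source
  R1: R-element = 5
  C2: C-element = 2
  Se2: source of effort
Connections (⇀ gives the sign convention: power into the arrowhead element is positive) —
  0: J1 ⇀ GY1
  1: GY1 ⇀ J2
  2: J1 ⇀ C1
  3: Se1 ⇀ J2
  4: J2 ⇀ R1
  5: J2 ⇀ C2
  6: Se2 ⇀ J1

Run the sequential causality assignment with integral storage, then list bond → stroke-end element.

#3 →J2  (source Se1 imposes e)
#6 →J1  (Se2 (Se) sets effort on bond)
#2 →J1  (prefer integral on C1)
#0 →GY1  (J1: last free bond brings flow in)
#1 →GY1  (GY1 both-in/both-out from 0)
#4 →J2  (J2 flow already set via bond 1)
#5 →J2  (J2: bond 1 brought flow, rest push out)

β0 |GY1
β1 |GY1
β2 |J1
β3 |J2
β4 |J2
β5 |J2
β6 |J1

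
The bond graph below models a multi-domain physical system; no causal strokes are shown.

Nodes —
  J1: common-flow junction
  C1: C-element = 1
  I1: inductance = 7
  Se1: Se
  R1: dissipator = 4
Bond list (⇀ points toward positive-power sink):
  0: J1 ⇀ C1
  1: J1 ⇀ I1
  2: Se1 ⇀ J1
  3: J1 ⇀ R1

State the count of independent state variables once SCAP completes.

#2 |J1  (Se1 fixes effort; stroke away)
#0 |J1  (C1 integral (e out))
#1 |I1  (I1 outputs flow p/I1)
#3 |J1  (1-jn J1 has f-setter on 1)

2  (C1, I1 all integral)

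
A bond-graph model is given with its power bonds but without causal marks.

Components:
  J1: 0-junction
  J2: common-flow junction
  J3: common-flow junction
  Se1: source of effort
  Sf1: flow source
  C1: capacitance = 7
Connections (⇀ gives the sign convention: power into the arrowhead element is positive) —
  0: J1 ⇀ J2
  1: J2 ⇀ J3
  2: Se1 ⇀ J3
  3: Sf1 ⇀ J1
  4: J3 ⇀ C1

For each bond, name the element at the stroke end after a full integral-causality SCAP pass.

bond 2 →J3  (Se1 fixes effort; stroke away)
bond 3 →Sf1  (Sf1: flow source, stroke at near end)
bond 0 →J1  (only one effort-in slot at J1)
bond 1 →J2  (common-f at J2 fixed by 0)
bond 4 →J3  (common-f at J3 fixed by 1)

b0 stroke at J1
b1 stroke at J2
b2 stroke at J3
b3 stroke at Sf1
b4 stroke at J3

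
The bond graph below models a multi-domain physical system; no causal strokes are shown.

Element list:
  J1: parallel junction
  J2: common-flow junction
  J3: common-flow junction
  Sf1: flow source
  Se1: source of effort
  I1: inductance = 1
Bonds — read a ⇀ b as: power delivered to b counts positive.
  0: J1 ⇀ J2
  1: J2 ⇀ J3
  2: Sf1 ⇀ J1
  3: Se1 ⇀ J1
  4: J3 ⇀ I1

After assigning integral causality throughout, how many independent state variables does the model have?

b2 →Sf1  (Sf1: flow source, stroke at near end)
b3 →J1  (source Se1 imposes e)
b0 →J2  (J1 effort already set via bond 3)
b1 →J3  (only one flow-in slot at J2)
b4 →I1  (J3 needs exactly one f-in)

1  (I1 all integral)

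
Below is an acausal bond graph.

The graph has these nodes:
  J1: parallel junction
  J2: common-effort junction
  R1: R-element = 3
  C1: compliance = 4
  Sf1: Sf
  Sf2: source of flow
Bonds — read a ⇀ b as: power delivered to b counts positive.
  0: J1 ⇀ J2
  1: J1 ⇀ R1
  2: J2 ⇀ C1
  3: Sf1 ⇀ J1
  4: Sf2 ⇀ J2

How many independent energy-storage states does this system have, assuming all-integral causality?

1  (C1 all integral)

β3 stroke→Sf1  (source Sf1 imposes f)
β4 stroke→Sf2  (Sf2 (Sf) sets flow on bond)
β2 stroke→J2  (C1: C, integral causality)
β0 stroke→J1  (common-e at J2 fixed by 2)
β1 stroke→R1  (J1: bond 0 brought effort, rest push out)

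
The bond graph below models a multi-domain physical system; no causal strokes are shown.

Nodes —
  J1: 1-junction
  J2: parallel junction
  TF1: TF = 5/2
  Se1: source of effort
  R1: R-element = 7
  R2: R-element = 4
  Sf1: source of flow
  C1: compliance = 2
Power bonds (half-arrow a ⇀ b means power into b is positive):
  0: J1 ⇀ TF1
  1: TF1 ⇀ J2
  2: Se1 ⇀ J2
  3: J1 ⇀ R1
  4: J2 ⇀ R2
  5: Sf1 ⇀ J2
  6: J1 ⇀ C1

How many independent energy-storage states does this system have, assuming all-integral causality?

#2 |J2  (source Se1 imposes e)
#5 |Sf1  (Sf1 (Sf) sets flow on bond)
#1 |TF1  (J2 effort already set via bond 2)
#4 |R2  (J2: bond 2 brought effort, rest push out)
#0 |J1  (TF1 one-in-one-out from 1)
#6 |J1  (C1 outputs effort q/C1)
#3 |R1  (only one flow-in slot at J1)

1  (C1 all integral)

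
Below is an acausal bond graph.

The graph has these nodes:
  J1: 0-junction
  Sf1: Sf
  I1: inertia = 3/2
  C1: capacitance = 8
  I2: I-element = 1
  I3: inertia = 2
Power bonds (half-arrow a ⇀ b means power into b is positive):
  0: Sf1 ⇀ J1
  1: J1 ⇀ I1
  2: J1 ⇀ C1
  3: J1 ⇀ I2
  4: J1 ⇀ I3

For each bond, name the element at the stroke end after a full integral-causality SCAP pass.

#0 |Sf1
#1 |I1
#2 |J1
#3 |I2
#4 |I3

b0 stroke→Sf1  (Sf1 fixes flow; stroke at Sf1)
b1 stroke→I1  (I1: I, integral causality)
b2 stroke→J1  (C1 integral (e out))
b3 stroke→I2  (0-jn J1 has e-setter on 2)
b4 stroke→I3  (0-jn J1 has e-setter on 2)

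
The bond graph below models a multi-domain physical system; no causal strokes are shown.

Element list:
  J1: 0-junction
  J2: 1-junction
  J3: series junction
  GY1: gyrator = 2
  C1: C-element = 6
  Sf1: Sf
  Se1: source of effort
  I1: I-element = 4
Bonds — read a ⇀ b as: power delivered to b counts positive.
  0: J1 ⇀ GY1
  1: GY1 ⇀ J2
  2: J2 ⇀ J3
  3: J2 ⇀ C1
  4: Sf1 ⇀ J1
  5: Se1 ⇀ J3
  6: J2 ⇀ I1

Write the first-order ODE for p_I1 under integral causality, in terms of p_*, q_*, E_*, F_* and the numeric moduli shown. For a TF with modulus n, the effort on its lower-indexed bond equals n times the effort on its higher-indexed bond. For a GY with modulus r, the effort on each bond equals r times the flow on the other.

β4 stroke→Sf1  (Sf1: flow source, stroke at near end)
β5 stroke→J3  (Se1: effort source, stroke at far end)
β0 stroke→J1  (closing 0-jn rule on J1)
β2 stroke→J2  (J3 needs exactly one f-in)
β1 stroke→J2  (GY GY1: same side as bond 0)
β3 stroke→J2  (C1 outputs effort q/C1)
β6 stroke→I1  (J2 needs exactly one f-in)

dp_I1/dt = E_Se1 + 2*F_Sf1 - q_C1/6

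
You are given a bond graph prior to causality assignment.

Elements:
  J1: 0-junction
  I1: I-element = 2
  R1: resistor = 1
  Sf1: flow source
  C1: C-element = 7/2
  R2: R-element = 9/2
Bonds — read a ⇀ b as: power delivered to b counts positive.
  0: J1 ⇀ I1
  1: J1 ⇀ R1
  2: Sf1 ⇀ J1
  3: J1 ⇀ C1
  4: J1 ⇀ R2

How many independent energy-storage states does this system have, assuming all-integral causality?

bond 2 stroke at Sf1  (source Sf1 imposes f)
bond 0 stroke at I1  (prefer integral on I1)
bond 3 stroke at J1  (C1 integral (e out))
bond 1 stroke at R1  (J1: bond 3 brought effort, rest push out)
bond 4 stroke at R2  (common-e at J1 fixed by 3)

2  (C1, I1 all integral)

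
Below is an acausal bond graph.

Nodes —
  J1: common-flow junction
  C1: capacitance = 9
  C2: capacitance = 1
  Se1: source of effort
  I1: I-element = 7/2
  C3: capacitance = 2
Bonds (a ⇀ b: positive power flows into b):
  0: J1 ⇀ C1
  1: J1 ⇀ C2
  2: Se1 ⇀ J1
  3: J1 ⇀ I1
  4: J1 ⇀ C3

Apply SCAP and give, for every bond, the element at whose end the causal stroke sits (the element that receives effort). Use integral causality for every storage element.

#0 stroke at J1
#1 stroke at J1
#2 stroke at J1
#3 stroke at I1
#4 stroke at J1

#2 stroke→J1  (Se1 fixes effort; stroke away)
#0 stroke→J1  (prefer integral on C1)
#1 stroke→J1  (prefer integral on C2)
#3 stroke→I1  (I1: I, integral causality)
#4 stroke→J1  (J1: bond 3 brought flow, rest push out)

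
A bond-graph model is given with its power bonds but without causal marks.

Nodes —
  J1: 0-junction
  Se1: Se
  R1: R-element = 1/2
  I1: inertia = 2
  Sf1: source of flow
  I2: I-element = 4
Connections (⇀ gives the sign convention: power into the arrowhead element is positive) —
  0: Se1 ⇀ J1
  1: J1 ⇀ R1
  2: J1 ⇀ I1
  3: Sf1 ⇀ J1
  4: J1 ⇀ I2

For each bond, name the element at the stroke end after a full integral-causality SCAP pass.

bond 0 |J1  (Se1: effort source, stroke at far end)
bond 3 |Sf1  (Sf1 (Sf) sets flow on bond)
bond 1 |R1  (common-e at J1 fixed by 0)
bond 2 |I1  (0-jn J1 has e-setter on 0)
bond 4 |I2  (J1: bond 0 brought effort, rest push out)

β0 stroke at J1
β1 stroke at R1
β2 stroke at I1
β3 stroke at Sf1
β4 stroke at I2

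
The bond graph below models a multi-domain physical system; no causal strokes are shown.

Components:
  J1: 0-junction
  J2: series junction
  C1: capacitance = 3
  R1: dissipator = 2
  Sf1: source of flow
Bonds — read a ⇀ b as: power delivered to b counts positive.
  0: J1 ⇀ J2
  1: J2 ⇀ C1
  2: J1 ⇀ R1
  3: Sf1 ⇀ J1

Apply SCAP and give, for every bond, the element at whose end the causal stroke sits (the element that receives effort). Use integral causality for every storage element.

b3 →Sf1  (source Sf1 imposes f)
b1 →J2  (C1 integral (e out))
b0 →J1  (closing 1-jn rule on J2)
b2 →R1  (J1: bond 0 brought effort, rest push out)

bond 0 stroke at J1
bond 1 stroke at J2
bond 2 stroke at R1
bond 3 stroke at Sf1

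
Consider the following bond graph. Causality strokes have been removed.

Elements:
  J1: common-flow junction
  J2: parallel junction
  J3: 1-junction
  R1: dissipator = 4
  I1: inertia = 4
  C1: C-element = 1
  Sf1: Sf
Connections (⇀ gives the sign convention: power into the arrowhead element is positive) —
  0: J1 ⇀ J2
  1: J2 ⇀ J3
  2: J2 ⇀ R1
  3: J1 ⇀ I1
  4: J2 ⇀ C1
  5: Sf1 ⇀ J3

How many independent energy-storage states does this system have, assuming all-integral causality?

2  (C1, I1 all integral)

β5 |Sf1  (Sf1 (Sf) sets flow on bond)
β1 |J3  (1-jn J3 has f-setter on 5)
β3 |I1  (I1: I, integral causality)
β0 |J1  (J1 flow already set via bond 3)
β4 |J2  (prefer integral on C1)
β2 |R1  (J2: bond 4 brought effort, rest push out)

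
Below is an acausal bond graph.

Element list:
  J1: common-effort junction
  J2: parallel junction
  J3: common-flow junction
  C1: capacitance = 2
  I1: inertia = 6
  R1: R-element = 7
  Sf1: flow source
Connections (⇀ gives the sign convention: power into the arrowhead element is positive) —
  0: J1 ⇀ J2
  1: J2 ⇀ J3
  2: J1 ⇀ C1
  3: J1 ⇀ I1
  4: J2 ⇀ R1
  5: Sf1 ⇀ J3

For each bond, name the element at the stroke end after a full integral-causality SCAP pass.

β0 stroke→J2
β1 stroke→J3
β2 stroke→J1
β3 stroke→I1
β4 stroke→R1
β5 stroke→Sf1

bond 5 |Sf1  (Sf1: flow source, stroke at near end)
bond 1 |J3  (J3: bond 5 brought flow, rest push out)
bond 2 |J1  (C1: C, integral causality)
bond 0 |J2  (J1: bond 2 brought effort, rest push out)
bond 3 |I1  (0-jn J1 has e-setter on 2)
bond 4 |R1  (0-jn J2 has e-setter on 0)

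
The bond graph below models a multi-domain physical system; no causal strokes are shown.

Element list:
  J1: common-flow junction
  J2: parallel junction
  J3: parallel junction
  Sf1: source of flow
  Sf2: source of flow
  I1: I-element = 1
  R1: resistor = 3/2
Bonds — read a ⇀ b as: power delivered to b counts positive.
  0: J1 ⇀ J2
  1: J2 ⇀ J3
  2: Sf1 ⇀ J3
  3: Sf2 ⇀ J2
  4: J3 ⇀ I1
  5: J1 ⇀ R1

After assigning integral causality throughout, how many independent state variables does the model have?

1  (I1 all integral)

bond 2 →Sf1  (Sf1 fixes flow; stroke at Sf1)
bond 3 →Sf2  (Sf2: flow source, stroke at near end)
bond 4 →I1  (I1 integral (f out))
bond 1 →J3  (J3 needs exactly one e-in)
bond 0 →J2  (J2 needs exactly one e-in)
bond 5 →J1  (J1: bond 0 brought flow, rest push out)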